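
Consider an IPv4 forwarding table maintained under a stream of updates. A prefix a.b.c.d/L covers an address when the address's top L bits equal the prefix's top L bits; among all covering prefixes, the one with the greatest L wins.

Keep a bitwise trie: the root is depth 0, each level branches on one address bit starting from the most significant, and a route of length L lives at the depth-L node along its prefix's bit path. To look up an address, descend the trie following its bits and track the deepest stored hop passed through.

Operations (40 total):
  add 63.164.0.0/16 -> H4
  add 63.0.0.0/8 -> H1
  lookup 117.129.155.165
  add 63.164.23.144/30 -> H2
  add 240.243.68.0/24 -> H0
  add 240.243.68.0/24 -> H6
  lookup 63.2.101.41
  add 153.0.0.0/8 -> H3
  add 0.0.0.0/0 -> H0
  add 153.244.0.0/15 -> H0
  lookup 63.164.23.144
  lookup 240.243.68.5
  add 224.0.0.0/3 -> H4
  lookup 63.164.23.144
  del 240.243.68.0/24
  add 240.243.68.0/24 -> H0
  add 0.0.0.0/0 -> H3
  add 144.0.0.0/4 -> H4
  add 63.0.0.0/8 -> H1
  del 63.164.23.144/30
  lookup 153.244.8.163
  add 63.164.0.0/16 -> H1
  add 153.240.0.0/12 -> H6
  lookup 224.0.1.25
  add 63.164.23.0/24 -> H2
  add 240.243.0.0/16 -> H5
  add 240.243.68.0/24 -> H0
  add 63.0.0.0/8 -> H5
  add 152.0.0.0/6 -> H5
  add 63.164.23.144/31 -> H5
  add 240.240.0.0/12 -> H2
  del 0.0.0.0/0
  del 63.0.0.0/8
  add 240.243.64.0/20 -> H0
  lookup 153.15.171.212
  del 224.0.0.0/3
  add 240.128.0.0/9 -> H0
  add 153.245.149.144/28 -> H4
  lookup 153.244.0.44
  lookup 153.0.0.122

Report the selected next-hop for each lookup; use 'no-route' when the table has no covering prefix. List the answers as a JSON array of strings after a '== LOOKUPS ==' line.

Apply in order:
  + 63.164.0.0/16 (H4) depth=16
  + 63.0.0.0/8 (H1) depth=8
  Q 117.129.155.165: descend 0 ; hops seen [∅] ; pick no-route
  + 63.164.23.144/30 (H2) depth=30
  + 240.243.68.0/24 (H0) depth=24
  + 240.243.68.0/24 (H6) depth=24
  Q 63.2.101.41: descend 00111111 ; hops seen [H1] ; pick H1
  + 153.0.0.0/8 (H3) depth=8
  + 0.0.0.0/0 (H0) depth=0
  + 153.244.0.0/15 (H0) depth=15
  Q 63.164.23.144: descend 001111111010010000010111100100 ; hops seen [H0,H1,H4,H2] ; pick H2
  Q 240.243.68.5: descend 111100001111001101000100 ; hops seen [H0,H6] ; pick H6
  + 224.0.0.0/3 (H4) depth=3
  Q 63.164.23.144: descend 001111111010010000010111100100 ; hops seen [H0,H1,H4,H2] ; pick H2
  - 240.243.68.0/24 clear@24
  + 240.243.68.0/24 (H0) depth=24
  + 0.0.0.0/0 (H3) depth=0
  + 144.0.0.0/4 (H4) depth=4
  + 63.0.0.0/8 (H1) depth=8
  - 63.164.23.144/30 clear@30
  Q 153.244.8.163: descend 100110011111010 ; hops seen [H3,H4,H3,H0] ; pick H0
  + 63.164.0.0/16 (H1) depth=16
  + 153.240.0.0/12 (H6) depth=12
  Q 224.0.1.25: descend 111 ; hops seen [H3,H4] ; pick H4
  + 63.164.23.0/24 (H2) depth=24
  + 240.243.0.0/16 (H5) depth=16
  + 240.243.68.0/24 (H0) depth=24
  + 63.0.0.0/8 (H5) depth=8
  + 152.0.0.0/6 (H5) depth=6
  + 63.164.23.144/31 (H5) depth=31
  + 240.240.0.0/12 (H2) depth=12
  - 0.0.0.0/0 clear@0
  - 63.0.0.0/8 clear@8
  + 240.243.64.0/20 (H0) depth=20
  Q 153.15.171.212: descend 10011001 ; hops seen [H4,H5,H3] ; pick H3
  - 224.0.0.0/3 clear@3
  + 240.128.0.0/9 (H0) depth=9
  + 153.245.149.144/28 (H4) depth=28
  Q 153.244.0.44: descend 100110011111010 ; hops seen [H4,H5,H3,H6,H0] ; pick H0
  Q 153.0.0.122: descend 10011001 ; hops seen [H4,H5,H3] ; pick H3

== LOOKUPS ==
["no-route","H1","H2","H6","H2","H0","H4","H3","H0","H3"]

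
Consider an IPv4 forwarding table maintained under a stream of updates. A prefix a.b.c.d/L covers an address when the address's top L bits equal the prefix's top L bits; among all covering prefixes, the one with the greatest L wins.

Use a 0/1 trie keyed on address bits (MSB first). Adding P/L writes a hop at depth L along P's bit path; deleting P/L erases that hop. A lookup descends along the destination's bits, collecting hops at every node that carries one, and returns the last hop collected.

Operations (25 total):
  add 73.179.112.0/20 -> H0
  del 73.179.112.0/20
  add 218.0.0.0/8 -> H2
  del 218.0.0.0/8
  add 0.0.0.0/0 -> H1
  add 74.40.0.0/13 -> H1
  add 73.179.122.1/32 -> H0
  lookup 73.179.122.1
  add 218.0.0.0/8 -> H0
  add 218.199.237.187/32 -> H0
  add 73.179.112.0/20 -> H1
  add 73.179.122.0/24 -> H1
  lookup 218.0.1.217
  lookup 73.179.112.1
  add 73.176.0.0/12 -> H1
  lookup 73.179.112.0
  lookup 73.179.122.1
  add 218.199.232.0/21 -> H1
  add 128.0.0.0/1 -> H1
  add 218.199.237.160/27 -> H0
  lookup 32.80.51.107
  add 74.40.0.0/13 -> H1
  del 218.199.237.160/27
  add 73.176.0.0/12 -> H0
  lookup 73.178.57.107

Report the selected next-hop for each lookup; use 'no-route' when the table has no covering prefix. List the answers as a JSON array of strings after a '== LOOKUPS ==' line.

Apply in order:
  add 73.179.112.0/20 -> H0 at depth 20
  - 73.179.112.0/20 clear@20
  add 218.0.0.0/8 -> H2 at depth 8
  - 218.0.0.0/8 clear@8
  add 0.0.0.0/0 -> H1 at depth 0
  add 74.40.0.0/13 -> H1 at depth 13
  add 73.179.122.1/32 -> H0 at depth 32
  ? 73.179.122.1  path d0:H1→d1:-→d2:-→d3:-→d4:-→d5:-→d6:-→d7:-→d8:-→d9:-→d10:-→d11:-→d12:-→d13:-→d14:-→d15:-→d16:-→d17:-→d18:-→d19:-→d20:-→d21:-→d22:-→d23:-→d24:-→d25:-→d26:-→d27:-→d28:-→d29:-→d30:-→d31:-→d32:H0  best=H0
  add 218.0.0.0/8 -> H0 at depth 8
  add 218.199.237.187/32 -> H0 at depth 32
  add 73.179.112.0/20 -> H1 at depth 20
  add 73.179.122.0/24 -> H1 at depth 24
  ? 218.0.1.217  path d0:H1→d1:-→d2:-→d3:-→d4:-→d5:-→d6:-→d7:-→d8:H0  best=H0
  ? 73.179.112.1  path d0:H1→d1:-→d2:-→d3:-→d4:-→d5:-→d6:-→d7:-→d8:-→d9:-→d10:-→d11:-→d12:-→d13:-→d14:-→d15:-→d16:-→d17:-→d18:-→d19:-→d20:H1  best=H1
  add 73.176.0.0/12 -> H1 at depth 12
  ? 73.179.112.0  path d0:H1→d1:-→d2:-→d3:-→d4:-→d5:-→d6:-→d7:-→d8:-→d9:-→d10:-→d11:-→d12:H1→d13:-→d14:-→d15:-→d16:-→d17:-→d18:-→d19:-→d20:H1  best=H1
  ? 73.179.122.1  path d0:H1→d1:-→d2:-→d3:-→d4:-→d5:-→d6:-→d7:-→d8:-→d9:-→d10:-→d11:-→d12:H1→d13:-→d14:-→d15:-→d16:-→d17:-→d18:-→d19:-→d20:H1→d21:-→d22:-→d23:-→d24:H1→d25:-→d26:-→d27:-→d28:-→d29:-→d30:-→d31:-→d32:H0  best=H0
  add 218.199.232.0/21 -> H1 at depth 21
  add 128.0.0.0/1 -> H1 at depth 1
  add 218.199.237.160/27 -> H0 at depth 27
  ? 32.80.51.107  path d0:H1→d1:-  best=H1
  add 74.40.0.0/13 -> H1 at depth 13
  - 218.199.237.160/27 clear@27
  add 73.176.0.0/12 -> H0 at depth 12
  ? 73.178.57.107  path d0:H1→d1:-→d2:-→d3:-→d4:-→d5:-→d6:-→d7:-→d8:-→d9:-→d10:-→d11:-→d12:H0→d13:-→d14:-→d15:-  best=H0

== LOOKUPS ==
["H0","H0","H1","H1","H0","H1","H0"]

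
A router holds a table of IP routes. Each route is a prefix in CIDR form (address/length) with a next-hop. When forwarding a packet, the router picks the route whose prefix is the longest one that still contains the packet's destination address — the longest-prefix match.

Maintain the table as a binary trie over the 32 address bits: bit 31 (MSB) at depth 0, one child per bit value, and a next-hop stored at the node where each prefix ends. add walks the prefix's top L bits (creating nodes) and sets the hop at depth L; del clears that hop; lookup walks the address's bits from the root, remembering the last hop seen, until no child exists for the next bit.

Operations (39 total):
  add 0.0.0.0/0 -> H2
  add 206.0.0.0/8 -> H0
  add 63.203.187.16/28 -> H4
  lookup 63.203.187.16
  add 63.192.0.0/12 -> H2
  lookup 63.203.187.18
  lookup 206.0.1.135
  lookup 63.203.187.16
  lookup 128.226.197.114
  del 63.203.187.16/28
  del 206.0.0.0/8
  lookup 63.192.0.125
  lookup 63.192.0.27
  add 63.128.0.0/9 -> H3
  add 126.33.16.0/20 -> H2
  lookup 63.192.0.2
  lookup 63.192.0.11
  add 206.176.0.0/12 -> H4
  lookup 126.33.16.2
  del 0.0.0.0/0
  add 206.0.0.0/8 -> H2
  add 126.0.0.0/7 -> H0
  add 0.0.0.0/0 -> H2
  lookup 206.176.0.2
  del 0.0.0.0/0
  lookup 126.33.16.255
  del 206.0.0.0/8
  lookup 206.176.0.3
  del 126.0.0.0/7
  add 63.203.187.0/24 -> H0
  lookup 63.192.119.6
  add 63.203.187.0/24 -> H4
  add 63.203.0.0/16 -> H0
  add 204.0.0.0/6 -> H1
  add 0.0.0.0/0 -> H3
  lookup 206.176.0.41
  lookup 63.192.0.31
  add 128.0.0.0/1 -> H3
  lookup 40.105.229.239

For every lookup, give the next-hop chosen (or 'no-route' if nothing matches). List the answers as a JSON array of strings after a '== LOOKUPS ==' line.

Apply in order:
  add 0.0.0.0/0 -> H2 at depth 0
  add 206.0.0.0/8 -> H0 at depth 8
  add 63.203.187.16/28 -> H4 at depth 28
  lookup 63.203.187.16: bits 0011111111001011101110110001 walk d0:H2→d1:-→d2:-→d3:-→d4:-→d5:-→d6:-→d7:-→d8:-→d9:-→d10:-→d11:-→d12:-→d13:-→d14:-→d15:-→d16:-→d17:-→d18:-→d19:-→d20:-→d21:-→d22:-→d23:-→d24:-→d25:-→d26:-→d27:-→d28:H4 -> H4
  add 63.192.0.0/12 -> H2 at depth 12
  lookup 63.203.187.18: bits 0011111111001011101110110001 walk d0:H2→d1:-→d2:-→d3:-→d4:-→d5:-→d6:-→d7:-→d8:-→d9:-→d10:-→d11:-→d12:H2→d13:-→d14:-→d15:-→d16:-→d17:-→d18:-→d19:-→d20:-→d21:-→d22:-→d23:-→d24:-→d25:-→d26:-→d27:-→d28:H4 -> H4
  lookup 206.0.1.135: bits 11001110 walk d0:H2→d1:-→d2:-→d3:-→d4:-→d5:-→d6:-→d7:-→d8:H0 -> H0
  lookup 63.203.187.16: bits 0011111111001011101110110001 walk d0:H2→d1:-→d2:-→d3:-→d4:-→d5:-→d6:-→d7:-→d8:-→d9:-→d10:-→d11:-→d12:H2→d13:-→d14:-→d15:-→d16:-→d17:-→d18:-→d19:-→d20:-→d21:-→d22:-→d23:-→d24:-→d25:-→d26:-→d27:-→d28:H4 -> H4
  lookup 128.226.197.114: bits 1 walk d0:H2→d1:- -> H2
  - 63.203.187.16/28 clear@28
  - 206.0.0.0/8 clear@8
  lookup 63.192.0.125: bits 001111111100 walk d0:H2→d1:-→d2:-→d3:-→d4:-→d5:-→d6:-→d7:-→d8:-→d9:-→d10:-→d11:-→d12:H2 -> H2
  lookup 63.192.0.27: bits 001111111100 walk d0:H2→d1:-→d2:-→d3:-→d4:-→d5:-→d6:-→d7:-→d8:-→d9:-→d10:-→d11:-→d12:H2 -> H2
  add 63.128.0.0/9 -> H3 at depth 9
  add 126.33.16.0/20 -> H2 at depth 20
  lookup 63.192.0.2: bits 001111111100 walk d0:H2→d1:-→d2:-→d3:-→d4:-→d5:-→d6:-→d7:-→d8:-→d9:H3→d10:-→d11:-→d12:H2 -> H2
  lookup 63.192.0.11: bits 001111111100 walk d0:H2→d1:-→d2:-→d3:-→d4:-→d5:-→d6:-→d7:-→d8:-→d9:H3→d10:-→d11:-→d12:H2 -> H2
  add 206.176.0.0/12 -> H4 at depth 12
  lookup 126.33.16.2: bits 01111110001000010001 walk d0:H2→d1:-→d2:-→d3:-→d4:-→d5:-→d6:-→d7:-→d8:-→d9:-→d10:-→d11:-→d12:-→d13:-→d14:-→d15:-→d16:-→d17:-→d18:-→d19:-→d20:H2 -> H2
  - 0.0.0.0/0 clear@0
  add 206.0.0.0/8 -> H2 at depth 8
  add 126.0.0.0/7 -> H0 at depth 7
  add 0.0.0.0/0 -> H2 at depth 0
  lookup 206.176.0.2: bits 110011101011 walk d0:H2→d1:-→d2:-→d3:-→d4:-→d5:-→d6:-→d7:-→d8:H2→d9:-→d10:-→d11:-→d12:H4 -> H4
  - 0.0.0.0/0 clear@0
  lookup 126.33.16.255: bits 01111110001000010001 walk d0:-→d1:-→d2:-→d3:-→d4:-→d5:-→d6:-→d7:H0→d8:-→d9:-→d10:-→d11:-→d12:-→d13:-→d14:-→d15:-→d16:-→d17:-→d18:-→d19:-→d20:H2 -> H2
  - 206.0.0.0/8 clear@8
  lookup 206.176.0.3: bits 110011101011 walk d0:-→d1:-→d2:-→d3:-→d4:-→d5:-→d6:-→d7:-→d8:-→d9:-→d10:-→d11:-→d12:H4 -> H4
  - 126.0.0.0/7 clear@7
  add 63.203.187.0/24 -> H0 at depth 24
  lookup 63.192.119.6: bits 001111111100 walk d0:-→d1:-→d2:-→d3:-→d4:-→d5:-→d6:-→d7:-→d8:-→d9:H3→d10:-→d11:-→d12:H2 -> H2
  add 63.203.187.0/24 -> H4 at depth 24
  add 63.203.0.0/16 -> H0 at depth 16
  add 204.0.0.0/6 -> H1 at depth 6
  add 0.0.0.0/0 -> H3 at depth 0
  lookup 206.176.0.41: bits 110011101011 walk d0:H3→d1:-→d2:-→d3:-→d4:-→d5:-→d6:H1→d7:-→d8:-→d9:-→d10:-→d11:-→d12:H4 -> H4
  lookup 63.192.0.31: bits 001111111100 walk d0:H3→d1:-→d2:-→d3:-→d4:-→d5:-→d6:-→d7:-→d8:-→d9:H3→d10:-→d11:-→d12:H2 -> H2
  add 128.0.0.0/1 -> H3 at depth 1
  lookup 40.105.229.239: bits 001 walk d0:H3→d1:-→d2:-→d3:- -> H3

== LOOKUPS ==
["H4","H4","H0","H4","H2","H2","H2","H2","H2","H2","H4","H2","H4","H2","H4","H2","H3"]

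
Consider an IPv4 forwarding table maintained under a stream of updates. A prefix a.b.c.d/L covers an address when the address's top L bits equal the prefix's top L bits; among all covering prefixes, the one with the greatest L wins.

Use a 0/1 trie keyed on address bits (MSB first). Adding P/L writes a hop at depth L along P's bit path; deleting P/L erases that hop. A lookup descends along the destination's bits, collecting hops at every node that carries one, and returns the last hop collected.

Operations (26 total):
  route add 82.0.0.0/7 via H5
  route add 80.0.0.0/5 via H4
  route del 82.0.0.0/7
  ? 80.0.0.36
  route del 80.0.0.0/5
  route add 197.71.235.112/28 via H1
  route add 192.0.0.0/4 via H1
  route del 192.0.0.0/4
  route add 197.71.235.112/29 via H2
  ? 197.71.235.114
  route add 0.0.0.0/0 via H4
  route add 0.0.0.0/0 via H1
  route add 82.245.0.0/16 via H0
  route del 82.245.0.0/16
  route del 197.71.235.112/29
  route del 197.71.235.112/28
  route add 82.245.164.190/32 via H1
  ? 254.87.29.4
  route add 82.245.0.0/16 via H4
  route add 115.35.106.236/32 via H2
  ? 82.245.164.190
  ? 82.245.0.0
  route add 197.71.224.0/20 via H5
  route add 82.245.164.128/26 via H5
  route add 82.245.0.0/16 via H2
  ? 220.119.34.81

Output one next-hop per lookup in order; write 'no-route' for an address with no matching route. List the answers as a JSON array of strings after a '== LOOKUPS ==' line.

Trace:
  add 82.0.0.0/7 -> H5 at depth 7
  add 80.0.0.0/5 -> H4 at depth 5
  del 82.0.0.0/7 (clear depth 7)
  Q 80.0.0.36: descend 010100 ; hops seen [H4] ; pick H4
  del 80.0.0.0/5 (clear depth 5)
  add 197.71.235.112/28 -> H1 at depth 28
  add 192.0.0.0/4 -> H1 at depth 4
  del 192.0.0.0/4 (clear depth 4)
  add 197.71.235.112/29 -> H2 at depth 29
  Q 197.71.235.114: descend 11000101010001111110101101110 ; hops seen [H1,H2] ; pick H2
  add 0.0.0.0/0 -> H4 at depth 0
  add 0.0.0.0/0 -> H1 at depth 0
  add 82.245.0.0/16 -> H0 at depth 16
  del 82.245.0.0/16 (clear depth 16)
  del 197.71.235.112/29 (clear depth 29)
  del 197.71.235.112/28 (clear depth 28)
  add 82.245.164.190/32 -> H1 at depth 32
  Q 254.87.29.4: descend 11 ; hops seen [H1] ; pick H1
  add 82.245.0.0/16 -> H4 at depth 16
  add 115.35.106.236/32 -> H2 at depth 32
  Q 82.245.164.190: descend 01010010111101011010010010111110 ; hops seen [H1,H4,H1] ; pick H1
  Q 82.245.0.0: descend 0101001011110101 ; hops seen [H1,H4] ; pick H4
  add 197.71.224.0/20 -> H5 at depth 20
  add 82.245.164.128/26 -> H5 at depth 26
  add 82.245.0.0/16 -> H2 at depth 16
  Q 220.119.34.81: descend 110 ; hops seen [H1] ; pick H1

== LOOKUPS ==
["H4","H2","H1","H1","H4","H1"]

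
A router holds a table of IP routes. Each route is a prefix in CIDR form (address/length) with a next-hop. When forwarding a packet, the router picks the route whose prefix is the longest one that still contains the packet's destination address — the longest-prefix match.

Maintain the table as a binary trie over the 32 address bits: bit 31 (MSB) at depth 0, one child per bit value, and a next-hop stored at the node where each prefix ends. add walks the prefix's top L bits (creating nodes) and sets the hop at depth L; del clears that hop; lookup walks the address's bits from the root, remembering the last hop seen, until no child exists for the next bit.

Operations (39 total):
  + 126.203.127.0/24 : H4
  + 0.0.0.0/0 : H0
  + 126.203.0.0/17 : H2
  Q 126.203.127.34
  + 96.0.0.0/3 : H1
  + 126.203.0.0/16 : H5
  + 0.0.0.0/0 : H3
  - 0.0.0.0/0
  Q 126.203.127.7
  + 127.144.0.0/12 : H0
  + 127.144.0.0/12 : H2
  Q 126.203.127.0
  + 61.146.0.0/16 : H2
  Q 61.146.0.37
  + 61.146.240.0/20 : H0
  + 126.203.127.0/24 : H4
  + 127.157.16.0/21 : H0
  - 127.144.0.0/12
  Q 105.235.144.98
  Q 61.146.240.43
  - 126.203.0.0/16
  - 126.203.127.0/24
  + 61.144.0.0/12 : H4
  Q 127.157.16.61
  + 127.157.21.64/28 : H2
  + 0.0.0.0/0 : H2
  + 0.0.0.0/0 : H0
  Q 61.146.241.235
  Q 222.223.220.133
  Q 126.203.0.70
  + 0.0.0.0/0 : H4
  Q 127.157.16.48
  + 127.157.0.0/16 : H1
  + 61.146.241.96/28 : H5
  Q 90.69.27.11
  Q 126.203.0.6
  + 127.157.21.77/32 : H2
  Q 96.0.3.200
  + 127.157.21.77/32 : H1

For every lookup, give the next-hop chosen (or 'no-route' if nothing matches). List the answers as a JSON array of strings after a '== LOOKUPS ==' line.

Apply in order:
  add 126.203.127.0/24 -> H4 at depth 24
  add 0.0.0.0/0 -> H0 at depth 0
  add 126.203.0.0/17 -> H2 at depth 17
  lookup 126.203.127.34: bits 011111101100101101111111 walk d0:H0→d1:-→d2:-→d3:-→d4:-→d5:-→d6:-→d7:-→d8:-→d9:-→d10:-→d11:-→d12:-→d13:-→d14:-→d15:-→d16:-→d17:H2→d18:-→d19:-→d20:-→d21:-→d22:-→d23:-→d24:H4 -> H4
  add 96.0.0.0/3 -> H1 at depth 3
  add 126.203.0.0/16 -> H5 at depth 16
  add 0.0.0.0/0 -> H3 at depth 0
  - 0.0.0.0/0 clear@0
  lookup 126.203.127.7: bits 011111101100101101111111 walk d0:-→d1:-→d2:-→d3:H1→d4:-→d5:-→d6:-→d7:-→d8:-→d9:-→d10:-→d11:-→d12:-→d13:-→d14:-→d15:-→d16:H5→d17:H2→d18:-→d19:-→d20:-→d21:-→d22:-→d23:-→d24:H4 -> H4
  add 127.144.0.0/12 -> H0 at depth 12
  add 127.144.0.0/12 -> H2 at depth 12
  lookup 126.203.127.0: bits 011111101100101101111111 walk d0:-→d1:-→d2:-→d3:H1→d4:-→d5:-→d6:-→d7:-→d8:-→d9:-→d10:-→d11:-→d12:-→d13:-→d14:-→d15:-→d16:H5→d17:H2→d18:-→d19:-→d20:-→d21:-→d22:-→d23:-→d24:H4 -> H4
  add 61.146.0.0/16 -> H2 at depth 16
  lookup 61.146.0.37: bits 0011110110010010 walk d0:-→d1:-→d2:-→d3:-→d4:-→d5:-→d6:-→d7:-→d8:-→d9:-→d10:-→d11:-→d12:-→d13:-→d14:-→d15:-→d16:H2 -> H2
  add 61.146.240.0/20 -> H0 at depth 20
  add 126.203.127.0/24 -> H4 at depth 24
  add 127.157.16.0/21 -> H0 at depth 21
  - 127.144.0.0/12 clear@12
  lookup 105.235.144.98: bits 011 walk d0:-→d1:-→d2:-→d3:H1 -> H1
  lookup 61.146.240.43: bits 00111101100100101111 walk d0:-→d1:-→d2:-→d3:-→d4:-→d5:-→d6:-→d7:-→d8:-→d9:-→d10:-→d11:-→d12:-→d13:-→d14:-→d15:-→d16:H2→d17:-→d18:-→d19:-→d20:H0 -> H0
  - 126.203.0.0/16 clear@16
  - 126.203.127.0/24 clear@24
  add 61.144.0.0/12 -> H4 at depth 12
  lookup 127.157.16.61: bits 011111111001110100010 walk d0:-→d1:-→d2:-→d3:H1→d4:-→d5:-→d6:-→d7:-→d8:-→d9:-→d10:-→d11:-→d12:-→d13:-→d14:-→d15:-→d16:-→d17:-→d18:-→d19:-→d20:-→d21:H0 -> H0
  add 127.157.21.64/28 -> H2 at depth 28
  add 0.0.0.0/0 -> H2 at depth 0
  add 0.0.0.0/0 -> H0 at depth 0
  lookup 61.146.241.235: bits 00111101100100101111 walk d0:H0→d1:-→d2:-→d3:-→d4:-→d5:-→d6:-→d7:-→d8:-→d9:-→d10:-→d11:-→d12:H4→d13:-→d14:-→d15:-→d16:H2→d17:-→d18:-→d19:-→d20:H0 -> H0
  lookup 222.223.220.133: bits ε walk d0:H0 -> H0
  lookup 126.203.0.70: bits 01111110110010110 walk d0:H0→d1:-→d2:-→d3:H1→d4:-→d5:-→d6:-→d7:-→d8:-→d9:-→d10:-→d11:-→d12:-→d13:-→d14:-→d15:-→d16:-→d17:H2 -> H2
  add 0.0.0.0/0 -> H4 at depth 0
  lookup 127.157.16.48: bits 011111111001110100010 walk d0:H4→d1:-→d2:-→d3:H1→d4:-→d5:-→d6:-→d7:-→d8:-→d9:-→d10:-→d11:-→d12:-→d13:-→d14:-→d15:-→d16:-→d17:-→d18:-→d19:-→d20:-→d21:H0 -> H0
  add 127.157.0.0/16 -> H1 at depth 16
  add 61.146.241.96/28 -> H5 at depth 28
  lookup 90.69.27.11: bits 01 walk d0:H4→d1:-→d2:- -> H4
  lookup 126.203.0.6: bits 01111110110010110 walk d0:H4→d1:-→d2:-→d3:H1→d4:-→d5:-→d6:-→d7:-→d8:-→d9:-→d10:-→d11:-→d12:-→d13:-→d14:-→d15:-→d16:-→d17:H2 -> H2
  add 127.157.21.77/32 -> H2 at depth 32
  lookup 96.0.3.200: bits 011 walk d0:H4→d1:-→d2:-→d3:H1 -> H1
  add 127.157.21.77/32 -> H1 at depth 32

== LOOKUPS ==
["H4","H4","H4","H2","H1","H0","H0","H0","H0","H2","H0","H4","H2","H1"]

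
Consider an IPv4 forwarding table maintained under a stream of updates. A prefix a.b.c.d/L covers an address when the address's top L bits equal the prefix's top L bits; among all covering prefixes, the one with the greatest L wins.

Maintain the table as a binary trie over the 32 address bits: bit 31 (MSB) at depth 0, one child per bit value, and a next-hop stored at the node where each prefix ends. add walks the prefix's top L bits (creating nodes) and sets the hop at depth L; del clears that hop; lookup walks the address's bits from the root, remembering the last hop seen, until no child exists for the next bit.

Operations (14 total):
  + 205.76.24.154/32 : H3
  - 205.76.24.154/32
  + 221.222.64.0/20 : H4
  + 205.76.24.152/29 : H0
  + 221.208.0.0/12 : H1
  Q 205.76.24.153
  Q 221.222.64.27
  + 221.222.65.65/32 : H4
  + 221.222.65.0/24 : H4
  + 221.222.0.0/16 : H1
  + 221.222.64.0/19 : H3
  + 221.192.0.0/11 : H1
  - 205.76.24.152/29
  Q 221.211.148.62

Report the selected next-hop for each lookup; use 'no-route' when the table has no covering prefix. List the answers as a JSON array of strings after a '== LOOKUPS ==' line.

Process each operation:
  add 205.76.24.154/32 -> H3 at depth 32
  - 205.76.24.154/32 clear@32
  add 221.222.64.0/20 -> H4 at depth 20
  add 205.76.24.152/29 -> H0 at depth 29
  add 221.208.0.0/12 -> H1 at depth 12
  Q 205.76.24.153: descend 110011010100110000011000100110 ; hops seen [H0] ; pick H0
  Q 221.222.64.27: descend 11011101110111100100 ; hops seen [H1,H4] ; pick H4
  add 221.222.65.65/32 -> H4 at depth 32
  add 221.222.65.0/24 -> H4 at depth 24
  add 221.222.0.0/16 -> H1 at depth 16
  add 221.222.64.0/19 -> H3 at depth 19
  add 221.192.0.0/11 -> H1 at depth 11
  - 205.76.24.152/29 clear@29
  Q 221.211.148.62: descend 110111011101 ; hops seen [H1,H1] ; pick H1

== LOOKUPS ==
["H0","H4","H1"]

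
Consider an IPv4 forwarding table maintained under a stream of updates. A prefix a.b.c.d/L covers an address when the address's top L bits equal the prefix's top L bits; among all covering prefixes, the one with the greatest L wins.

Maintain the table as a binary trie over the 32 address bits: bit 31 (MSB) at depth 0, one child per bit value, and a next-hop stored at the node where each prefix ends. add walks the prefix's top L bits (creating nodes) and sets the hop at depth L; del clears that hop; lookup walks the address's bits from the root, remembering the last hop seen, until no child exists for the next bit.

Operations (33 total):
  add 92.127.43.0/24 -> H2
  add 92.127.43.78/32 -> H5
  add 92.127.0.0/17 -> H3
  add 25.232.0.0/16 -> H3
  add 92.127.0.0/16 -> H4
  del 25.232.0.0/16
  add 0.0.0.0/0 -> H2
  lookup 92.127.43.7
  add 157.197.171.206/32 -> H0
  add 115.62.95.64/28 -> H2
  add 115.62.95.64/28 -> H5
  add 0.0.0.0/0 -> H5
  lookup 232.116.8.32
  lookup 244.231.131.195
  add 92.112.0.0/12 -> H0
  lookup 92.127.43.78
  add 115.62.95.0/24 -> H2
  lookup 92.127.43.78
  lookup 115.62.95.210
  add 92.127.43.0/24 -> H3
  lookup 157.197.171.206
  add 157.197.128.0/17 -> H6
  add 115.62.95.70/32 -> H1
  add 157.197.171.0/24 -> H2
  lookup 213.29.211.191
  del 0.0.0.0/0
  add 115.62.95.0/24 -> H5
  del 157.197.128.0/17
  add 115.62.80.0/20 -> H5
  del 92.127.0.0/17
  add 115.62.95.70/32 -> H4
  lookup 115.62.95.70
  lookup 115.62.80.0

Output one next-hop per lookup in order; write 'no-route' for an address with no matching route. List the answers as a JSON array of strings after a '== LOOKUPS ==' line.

Trace:
  add 92.127.43.0/24 -> H2 at depth 24
  add 92.127.43.78/32 -> H5 at depth 32
  add 92.127.0.0/17 -> H3 at depth 17
  add 25.232.0.0/16 -> H3 at depth 16
  add 92.127.0.0/16 -> H4 at depth 16
  del 25.232.0.0/16 (clear depth 16)
  add 0.0.0.0/0 -> H2 at depth 0
  lookup 92.127.43.7: bits 0101110001111111001010110 walk d0:H2→d1:-→d2:-→d3:-→d4:-→d5:-→d6:-→d7:-→d8:-→d9:-→d10:-→d11:-→d12:-→d13:-→d14:-→d15:-→d16:H4→d17:H3→d18:-→d19:-→d20:-→d21:-→d22:-→d23:-→d24:H2→d25:- -> H2
  add 157.197.171.206/32 -> H0 at depth 32
  add 115.62.95.64/28 -> H2 at depth 28
  add 115.62.95.64/28 -> H5 at depth 28
  add 0.0.0.0/0 -> H5 at depth 0
  lookup 232.116.8.32: bits 1 walk d0:H5→d1:- -> H5
  lookup 244.231.131.195: bits 1 walk d0:H5→d1:- -> H5
  add 92.112.0.0/12 -> H0 at depth 12
  lookup 92.127.43.78: bits 01011100011111110010101101001110 walk d0:H5→d1:-→d2:-→d3:-→d4:-→d5:-→d6:-→d7:-→d8:-→d9:-→d10:-→d11:-→d12:H0→d13:-→d14:-→d15:-→d16:H4→d17:H3→d18:-→d19:-→d20:-→d21:-→d22:-→d23:-→d24:H2→d25:-→d26:-→d27:-→d28:-→d29:-→d30:-→d31:-→d32:H5 -> H5
  add 115.62.95.0/24 -> H2 at depth 24
  lookup 92.127.43.78: bits 01011100011111110010101101001110 walk d0:H5→d1:-→d2:-→d3:-→d4:-→d5:-→d6:-→d7:-→d8:-→d9:-→d10:-→d11:-→d12:H0→d13:-→d14:-→d15:-→d16:H4→d17:H3→d18:-→d19:-→d20:-→d21:-→d22:-→d23:-→d24:H2→d25:-→d26:-→d27:-→d28:-→d29:-→d30:-→d31:-→d32:H5 -> H5
  lookup 115.62.95.210: bits 011100110011111001011111 walk d0:H5→d1:-→d2:-→d3:-→d4:-→d5:-→d6:-→d7:-→d8:-→d9:-→d10:-→d11:-→d12:-→d13:-→d14:-→d15:-→d16:-→d17:-→d18:-→d19:-→d20:-→d21:-→d22:-→d23:-→d24:H2 -> H2
  add 92.127.43.0/24 -> H3 at depth 24
  lookup 157.197.171.206: bits 10011101110001011010101111001110 walk d0:H5→d1:-→d2:-→d3:-→d4:-→d5:-→d6:-→d7:-→d8:-→d9:-→d10:-→d11:-→d12:-→d13:-→d14:-→d15:-→d16:-→d17:-→d18:-→d19:-→d20:-→d21:-→d22:-→d23:-→d24:-→d25:-→d26:-→d27:-→d28:-→d29:-→d30:-→d31:-→d32:H0 -> H0
  add 157.197.128.0/17 -> H6 at depth 17
  add 115.62.95.70/32 -> H1 at depth 32
  add 157.197.171.0/24 -> H2 at depth 24
  lookup 213.29.211.191: bits 1 walk d0:H5→d1:- -> H5
  del 0.0.0.0/0 (clear depth 0)
  add 115.62.95.0/24 -> H5 at depth 24
  del 157.197.128.0/17 (clear depth 17)
  add 115.62.80.0/20 -> H5 at depth 20
  del 92.127.0.0/17 (clear depth 17)
  add 115.62.95.70/32 -> H4 at depth 32
  lookup 115.62.95.70: bits 01110011001111100101111101000110 walk d0:-→d1:-→d2:-→d3:-→d4:-→d5:-→d6:-→d7:-→d8:-→d9:-→d10:-→d11:-→d12:-→d13:-→d14:-→d15:-→d16:-→d17:-→d18:-→d19:-→d20:H5→d21:-→d22:-→d23:-→d24:H5→d25:-→d26:-→d27:-→d28:H5→d29:-→d30:-→d31:-→d32:H4 -> H4
  lookup 115.62.80.0: bits 01110011001111100101 walk d0:-→d1:-→d2:-→d3:-→d4:-→d5:-→d6:-→d7:-→d8:-→d9:-→d10:-→d11:-→d12:-→d13:-→d14:-→d15:-→d16:-→d17:-→d18:-→d19:-→d20:H5 -> H5

== LOOKUPS ==
["H2","H5","H5","H5","H5","H2","H0","H5","H4","H5"]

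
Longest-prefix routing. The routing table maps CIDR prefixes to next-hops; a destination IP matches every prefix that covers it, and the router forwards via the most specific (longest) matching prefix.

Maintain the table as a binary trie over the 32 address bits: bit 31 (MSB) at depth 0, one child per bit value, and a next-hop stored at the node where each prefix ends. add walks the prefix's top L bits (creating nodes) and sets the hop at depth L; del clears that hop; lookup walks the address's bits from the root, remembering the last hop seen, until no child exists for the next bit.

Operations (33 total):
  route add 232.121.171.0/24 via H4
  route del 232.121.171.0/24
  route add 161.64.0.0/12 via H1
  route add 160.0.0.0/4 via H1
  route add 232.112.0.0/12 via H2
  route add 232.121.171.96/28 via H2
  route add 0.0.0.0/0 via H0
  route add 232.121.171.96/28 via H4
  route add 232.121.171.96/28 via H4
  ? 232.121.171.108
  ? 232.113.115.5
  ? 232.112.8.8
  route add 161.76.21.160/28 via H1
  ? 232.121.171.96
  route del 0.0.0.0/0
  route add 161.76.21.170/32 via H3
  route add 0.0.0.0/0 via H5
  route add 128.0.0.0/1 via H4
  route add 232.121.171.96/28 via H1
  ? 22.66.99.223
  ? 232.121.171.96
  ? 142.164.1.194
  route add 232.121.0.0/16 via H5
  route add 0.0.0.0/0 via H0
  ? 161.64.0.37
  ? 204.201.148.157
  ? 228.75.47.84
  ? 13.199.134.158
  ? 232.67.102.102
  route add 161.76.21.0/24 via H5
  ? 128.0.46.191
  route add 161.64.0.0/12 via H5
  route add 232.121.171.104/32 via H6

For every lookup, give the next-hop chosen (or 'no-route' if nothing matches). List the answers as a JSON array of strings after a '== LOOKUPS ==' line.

Process each operation:
  + 232.121.171.0/24 (H4) depth=24
  del 232.121.171.0/24 (clear depth 24)
  + 161.64.0.0/12 (H1) depth=12
  + 160.0.0.0/4 (H1) depth=4
  + 232.112.0.0/12 (H2) depth=12
  + 232.121.171.96/28 (H2) depth=28
  + 0.0.0.0/0 (H0) depth=0
  + 232.121.171.96/28 (H4) depth=28
  + 232.121.171.96/28 (H4) depth=28
  Q 232.121.171.108: descend 1110100001111001101010110110 ; hops seen [H0,H2,H4] ; pick H4
  Q 232.113.115.5: descend 111010000111 ; hops seen [H0,H2] ; pick H2
  Q 232.112.8.8: descend 111010000111 ; hops seen [H0,H2] ; pick H2
  + 161.76.21.160/28 (H1) depth=28
  Q 232.121.171.96: descend 1110100001111001101010110110 ; hops seen [H0,H2,H4] ; pick H4
  del 0.0.0.0/0 (clear depth 0)
  + 161.76.21.170/32 (H3) depth=32
  + 0.0.0.0/0 (H5) depth=0
  + 128.0.0.0/1 (H4) depth=1
  + 232.121.171.96/28 (H1) depth=28
  Q 22.66.99.223: descend ε ; hops seen [H5] ; pick H5
  Q 232.121.171.96: descend 1110100001111001101010110110 ; hops seen [H5,H4,H2,H1] ; pick H1
  Q 142.164.1.194: descend 10 ; hops seen [H5,H4] ; pick H4
  + 232.121.0.0/16 (H5) depth=16
  + 0.0.0.0/0 (H0) depth=0
  Q 161.64.0.37: descend 101000010100 ; hops seen [H0,H4,H1,H1] ; pick H1
  Q 204.201.148.157: descend 11 ; hops seen [H0,H4] ; pick H4
  Q 228.75.47.84: descend 1110 ; hops seen [H0,H4] ; pick H4
  Q 13.199.134.158: descend ε ; hops seen [H0] ; pick H0
  Q 232.67.102.102: descend 1110100001 ; hops seen [H0,H4] ; pick H4
  + 161.76.21.0/24 (H5) depth=24
  Q 128.0.46.191: descend 10 ; hops seen [H0,H4] ; pick H4
  + 161.64.0.0/12 (H5) depth=12
  + 232.121.171.104/32 (H6) depth=32

== LOOKUPS ==
["H4","H2","H2","H4","H5","H1","H4","H1","H4","H4","H0","H4","H4"]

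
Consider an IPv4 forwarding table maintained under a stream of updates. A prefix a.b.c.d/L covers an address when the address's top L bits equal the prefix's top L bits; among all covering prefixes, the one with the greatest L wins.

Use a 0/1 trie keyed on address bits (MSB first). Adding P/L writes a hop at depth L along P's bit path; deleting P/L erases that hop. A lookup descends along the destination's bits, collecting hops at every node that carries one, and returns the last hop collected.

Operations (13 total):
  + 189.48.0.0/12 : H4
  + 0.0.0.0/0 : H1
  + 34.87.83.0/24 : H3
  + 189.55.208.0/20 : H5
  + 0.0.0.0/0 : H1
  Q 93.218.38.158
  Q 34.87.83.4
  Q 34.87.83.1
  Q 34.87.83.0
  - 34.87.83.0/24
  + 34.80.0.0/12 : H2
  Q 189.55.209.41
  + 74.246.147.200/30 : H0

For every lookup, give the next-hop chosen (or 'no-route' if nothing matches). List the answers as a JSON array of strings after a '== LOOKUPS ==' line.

Trace:
  add 189.48.0.0/12 -> H4 at depth 12
  add 0.0.0.0/0 -> H1 at depth 0
  add 34.87.83.0/24 -> H3 at depth 24
  add 189.55.208.0/20 -> H5 at depth 20
  add 0.0.0.0/0 -> H1 at depth 0
  Q 93.218.38.158: descend 0 ; hops seen [H1] ; pick H1
  Q 34.87.83.4: descend 001000100101011101010011 ; hops seen [H1,H3] ; pick H3
  Q 34.87.83.1: descend 001000100101011101010011 ; hops seen [H1,H3] ; pick H3
  Q 34.87.83.0: descend 001000100101011101010011 ; hops seen [H1,H3] ; pick H3
  del 34.87.83.0/24 (clear depth 24)
  add 34.80.0.0/12 -> H2 at depth 12
  Q 189.55.209.41: descend 10111101001101111101 ; hops seen [H1,H4,H5] ; pick H5
  add 74.246.147.200/30 -> H0 at depth 30

== LOOKUPS ==
["H1","H3","H3","H3","H5"]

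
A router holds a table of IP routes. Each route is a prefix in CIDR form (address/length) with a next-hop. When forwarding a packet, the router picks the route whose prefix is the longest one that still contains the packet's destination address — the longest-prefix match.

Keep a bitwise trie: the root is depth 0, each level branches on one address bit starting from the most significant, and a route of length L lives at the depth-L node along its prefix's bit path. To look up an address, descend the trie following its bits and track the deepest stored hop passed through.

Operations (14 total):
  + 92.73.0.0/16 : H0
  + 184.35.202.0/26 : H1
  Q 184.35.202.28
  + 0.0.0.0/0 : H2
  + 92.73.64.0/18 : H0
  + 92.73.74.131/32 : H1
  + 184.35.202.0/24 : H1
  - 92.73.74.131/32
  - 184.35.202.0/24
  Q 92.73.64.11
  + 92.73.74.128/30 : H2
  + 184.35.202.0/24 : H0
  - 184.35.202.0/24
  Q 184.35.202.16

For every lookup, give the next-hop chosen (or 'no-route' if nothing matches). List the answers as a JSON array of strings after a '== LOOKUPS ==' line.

Apply in order:
  + 92.73.0.0/16 (H0) depth=16
  + 184.35.202.0/26 (H1) depth=26
  ? 184.35.202.28  path d0:-→d1:-→d2:-→d3:-→d4:-→d5:-→d6:-→d7:-→d8:-→d9:-→d10:-→d11:-→d12:-→d13:-→d14:-→d15:-→d16:-→d17:-→d18:-→d19:-→d20:-→d21:-→d22:-→d23:-→d24:-→d25:-→d26:H1  best=H1
  + 0.0.0.0/0 (H2) depth=0
  + 92.73.64.0/18 (H0) depth=18
  + 92.73.74.131/32 (H1) depth=32
  + 184.35.202.0/24 (H1) depth=24
  del 92.73.74.131/32 (clear depth 32)
  del 184.35.202.0/24 (clear depth 24)
  ? 92.73.64.11  path d0:H2→d1:-→d2:-→d3:-→d4:-→d5:-→d6:-→d7:-→d8:-→d9:-→d10:-→d11:-→d12:-→d13:-→d14:-→d15:-→d16:H0→d17:-→d18:H0→d19:-→d20:-  best=H0
  + 92.73.74.128/30 (H2) depth=30
  + 184.35.202.0/24 (H0) depth=24
  del 184.35.202.0/24 (clear depth 24)
  ? 184.35.202.16  path d0:H2→d1:-→d2:-→d3:-→d4:-→d5:-→d6:-→d7:-→d8:-→d9:-→d10:-→d11:-→d12:-→d13:-→d14:-→d15:-→d16:-→d17:-→d18:-→d19:-→d20:-→d21:-→d22:-→d23:-→d24:-→d25:-→d26:H1  best=H1

== LOOKUPS ==
["H1","H0","H1"]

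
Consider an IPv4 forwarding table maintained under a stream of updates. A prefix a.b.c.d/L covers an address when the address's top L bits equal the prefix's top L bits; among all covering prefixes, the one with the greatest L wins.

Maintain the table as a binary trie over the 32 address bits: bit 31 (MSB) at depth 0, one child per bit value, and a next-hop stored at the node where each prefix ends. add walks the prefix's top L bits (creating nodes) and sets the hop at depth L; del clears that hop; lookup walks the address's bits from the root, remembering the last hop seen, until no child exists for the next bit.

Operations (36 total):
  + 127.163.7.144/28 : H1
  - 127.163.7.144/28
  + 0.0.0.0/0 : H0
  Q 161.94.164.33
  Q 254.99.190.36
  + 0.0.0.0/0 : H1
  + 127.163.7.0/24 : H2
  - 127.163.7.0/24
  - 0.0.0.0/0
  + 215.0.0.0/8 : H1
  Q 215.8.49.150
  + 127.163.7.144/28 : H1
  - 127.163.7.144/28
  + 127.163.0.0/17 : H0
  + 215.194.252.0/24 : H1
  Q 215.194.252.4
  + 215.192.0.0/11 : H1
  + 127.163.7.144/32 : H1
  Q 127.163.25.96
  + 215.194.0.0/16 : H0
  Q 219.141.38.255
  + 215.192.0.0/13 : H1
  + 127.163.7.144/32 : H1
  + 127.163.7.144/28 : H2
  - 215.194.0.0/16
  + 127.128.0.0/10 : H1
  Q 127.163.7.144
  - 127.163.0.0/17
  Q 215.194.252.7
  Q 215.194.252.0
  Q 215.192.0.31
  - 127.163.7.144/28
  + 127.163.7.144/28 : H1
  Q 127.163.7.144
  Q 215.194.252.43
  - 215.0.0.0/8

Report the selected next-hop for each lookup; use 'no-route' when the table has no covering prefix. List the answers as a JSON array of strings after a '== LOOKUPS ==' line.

Apply in order:
  add 127.163.7.144/28 -> H1 at depth 28
  - 127.163.7.144/28 clear@28
  add 0.0.0.0/0 -> H0 at depth 0
  Q 161.94.164.33: descend ε ; hops seen [H0] ; pick H0
  Q 254.99.190.36: descend ε ; hops seen [H0] ; pick H0
  add 0.0.0.0/0 -> H1 at depth 0
  add 127.163.7.0/24 -> H2 at depth 24
  - 127.163.7.0/24 clear@24
  - 0.0.0.0/0 clear@0
  add 215.0.0.0/8 -> H1 at depth 8
  Q 215.8.49.150: descend 11010111 ; hops seen [H1] ; pick H1
  add 127.163.7.144/28 -> H1 at depth 28
  - 127.163.7.144/28 clear@28
  add 127.163.0.0/17 -> H0 at depth 17
  add 215.194.252.0/24 -> H1 at depth 24
  Q 215.194.252.4: descend 110101111100001011111100 ; hops seen [H1,H1] ; pick H1
  add 215.192.0.0/11 -> H1 at depth 11
  add 127.163.7.144/32 -> H1 at depth 32
  Q 127.163.25.96: descend 0111111110100011000 ; hops seen [H0] ; pick H0
  add 215.194.0.0/16 -> H0 at depth 16
  Q 219.141.38.255: descend 1101 ; hops seen [∅] ; pick no-route
  add 215.192.0.0/13 -> H1 at depth 13
  add 127.163.7.144/32 -> H1 at depth 32
  add 127.163.7.144/28 -> H2 at depth 28
  - 215.194.0.0/16 clear@16
  add 127.128.0.0/10 -> H1 at depth 10
  Q 127.163.7.144: descend 01111111101000110000011110010000 ; hops seen [H1,H0,H2,H1] ; pick H1
  - 127.163.0.0/17 clear@17
  Q 215.194.252.7: descend 110101111100001011111100 ; hops seen [H1,H1,H1,H1] ; pick H1
  Q 215.194.252.0: descend 110101111100001011111100 ; hops seen [H1,H1,H1,H1] ; pick H1
  Q 215.192.0.31: descend 11010111110000 ; hops seen [H1,H1,H1] ; pick H1
  - 127.163.7.144/28 clear@28
  add 127.163.7.144/28 -> H1 at depth 28
  Q 127.163.7.144: descend 01111111101000110000011110010000 ; hops seen [H1,H1,H1] ; pick H1
  Q 215.194.252.43: descend 110101111100001011111100 ; hops seen [H1,H1,H1,H1] ; pick H1
  - 215.0.0.0/8 clear@8

== LOOKUPS ==
["H0","H0","H1","H1","H0","no-route","H1","H1","H1","H1","H1","H1"]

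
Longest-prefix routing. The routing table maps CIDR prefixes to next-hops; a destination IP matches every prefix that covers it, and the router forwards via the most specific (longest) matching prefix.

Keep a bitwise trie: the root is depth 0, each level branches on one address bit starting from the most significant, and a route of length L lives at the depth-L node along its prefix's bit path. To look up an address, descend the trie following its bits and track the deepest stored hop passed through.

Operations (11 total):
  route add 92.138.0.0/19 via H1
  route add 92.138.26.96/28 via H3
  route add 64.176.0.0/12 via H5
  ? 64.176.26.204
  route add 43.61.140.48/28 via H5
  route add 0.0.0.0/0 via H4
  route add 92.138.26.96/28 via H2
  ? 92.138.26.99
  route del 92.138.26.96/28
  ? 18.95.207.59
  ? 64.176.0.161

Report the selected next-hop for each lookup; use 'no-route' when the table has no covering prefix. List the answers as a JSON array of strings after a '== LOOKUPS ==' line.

Trace:
  + 92.138.0.0/19 (H1) depth=19
  + 92.138.26.96/28 (H3) depth=28
  + 64.176.0.0/12 (H5) depth=12
  Q 64.176.26.204: descend 010000001011 ; hops seen [H5] ; pick H5
  + 43.61.140.48/28 (H5) depth=28
  + 0.0.0.0/0 (H4) depth=0
  + 92.138.26.96/28 (H2) depth=28
  Q 92.138.26.99: descend 0101110010001010000110100110 ; hops seen [H4,H1,H2] ; pick H2
  del 92.138.26.96/28 (clear depth 28)
  Q 18.95.207.59: descend 00 ; hops seen [H4] ; pick H4
  Q 64.176.0.161: descend 010000001011 ; hops seen [H4,H5] ; pick H5

== LOOKUPS ==
["H5","H2","H4","H5"]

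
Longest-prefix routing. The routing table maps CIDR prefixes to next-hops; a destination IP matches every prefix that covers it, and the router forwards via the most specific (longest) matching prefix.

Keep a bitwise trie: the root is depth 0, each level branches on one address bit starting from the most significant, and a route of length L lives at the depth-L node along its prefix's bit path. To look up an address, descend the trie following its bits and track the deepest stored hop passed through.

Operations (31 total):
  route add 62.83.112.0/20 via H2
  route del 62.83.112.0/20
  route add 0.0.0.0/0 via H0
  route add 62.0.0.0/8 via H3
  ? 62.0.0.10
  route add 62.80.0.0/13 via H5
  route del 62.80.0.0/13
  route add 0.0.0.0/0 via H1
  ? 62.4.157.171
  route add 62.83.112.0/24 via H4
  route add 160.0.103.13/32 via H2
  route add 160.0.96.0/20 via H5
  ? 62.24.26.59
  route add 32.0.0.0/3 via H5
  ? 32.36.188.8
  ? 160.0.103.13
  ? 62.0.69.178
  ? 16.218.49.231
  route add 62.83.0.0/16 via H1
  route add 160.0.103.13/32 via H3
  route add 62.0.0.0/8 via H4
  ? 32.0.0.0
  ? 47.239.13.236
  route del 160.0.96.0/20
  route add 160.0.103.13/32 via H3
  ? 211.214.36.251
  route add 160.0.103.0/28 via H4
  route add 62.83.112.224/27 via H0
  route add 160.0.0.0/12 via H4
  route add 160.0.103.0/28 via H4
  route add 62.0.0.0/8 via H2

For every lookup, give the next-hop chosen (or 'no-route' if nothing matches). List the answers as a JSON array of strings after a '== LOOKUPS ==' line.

Process each operation:
  add 62.83.112.0/20 -> H2 at depth 20
  - 62.83.112.0/20 clear@20
  add 0.0.0.0/0 -> H0 at depth 0
  add 62.0.0.0/8 -> H3 at depth 8
  ? 62.0.0.10  path d0:H0→d1:-→d2:-→d3:-→d4:-→d5:-→d6:-→d7:-→d8:H3→d9:-  best=H3
  add 62.80.0.0/13 -> H5 at depth 13
  - 62.80.0.0/13 clear@13
  add 0.0.0.0/0 -> H1 at depth 0
  ? 62.4.157.171  path d0:H1→d1:-→d2:-→d3:-→d4:-→d5:-→d6:-→d7:-→d8:H3→d9:-  best=H3
  add 62.83.112.0/24 -> H4 at depth 24
  add 160.0.103.13/32 -> H2 at depth 32
  add 160.0.96.0/20 -> H5 at depth 20
  ? 62.24.26.59  path d0:H1→d1:-→d2:-→d3:-→d4:-→d5:-→d6:-→d7:-→d8:H3→d9:-  best=H3
  add 32.0.0.0/3 -> H5 at depth 3
  ? 32.36.188.8  path d0:H1→d1:-→d2:-→d3:H5  best=H5
  ? 160.0.103.13  path d0:H1→d1:-→d2:-→d3:-→d4:-→d5:-→d6:-→d7:-→d8:-→d9:-→d10:-→d11:-→d12:-→d13:-→d14:-→d15:-→d16:-→d17:-→d18:-→d19:-→d20:H5→d21:-→d22:-→d23:-→d24:-→d25:-→d26:-→d27:-→d28:-→d29:-→d30:-→d31:-→d32:H2  best=H2
  ? 62.0.69.178  path d0:H1→d1:-→d2:-→d3:H5→d4:-→d5:-→d6:-→d7:-→d8:H3→d9:-  best=H3
  ? 16.218.49.231  path d0:H1→d1:-→d2:-  best=H1
  add 62.83.0.0/16 -> H1 at depth 16
  add 160.0.103.13/32 -> H3 at depth 32
  add 62.0.0.0/8 -> H4 at depth 8
  ? 32.0.0.0  path d0:H1→d1:-→d2:-→d3:H5  best=H5
  ? 47.239.13.236  path d0:H1→d1:-→d2:-→d3:H5  best=H5
  - 160.0.96.0/20 clear@20
  add 160.0.103.13/32 -> H3 at depth 32
  ? 211.214.36.251  path d0:H1→d1:-  best=H1
  add 160.0.103.0/28 -> H4 at depth 28
  add 62.83.112.224/27 -> H0 at depth 27
  add 160.0.0.0/12 -> H4 at depth 12
  add 160.0.103.0/28 -> H4 at depth 28
  add 62.0.0.0/8 -> H2 at depth 8

== LOOKUPS ==
["H3","H3","H3","H5","H2","H3","H1","H5","H5","H1"]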